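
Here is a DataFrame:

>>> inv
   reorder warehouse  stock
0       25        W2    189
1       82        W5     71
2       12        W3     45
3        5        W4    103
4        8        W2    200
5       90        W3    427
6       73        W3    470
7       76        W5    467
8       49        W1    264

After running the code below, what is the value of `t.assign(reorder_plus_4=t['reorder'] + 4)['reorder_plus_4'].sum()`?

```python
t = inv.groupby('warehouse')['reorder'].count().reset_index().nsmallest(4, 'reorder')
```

22

group by warehouse, count of reorder:
warehouse
W1    1
W2    2
W3    3
W4    1
W5    2
Name: reorder, dtype: int64
reset_index():
  warehouse  reorder
0        W1        1
1        W2        2
2        W3        3
3        W4        1
4        W5        2
take 4 rows with smallest reorder:
  warehouse  reorder
0        W1        1
3        W4        1
1        W2        2
4        W5        2
add column reorder_plus_4 = t['reorder'] + 4:
  warehouse  reorder  reorder_plus_4
0        W1        1               5
3        W4        1               5
1        W2        2               6
4        W5        2               6
Finally, sum of column 'reorder_plus_4' = 22.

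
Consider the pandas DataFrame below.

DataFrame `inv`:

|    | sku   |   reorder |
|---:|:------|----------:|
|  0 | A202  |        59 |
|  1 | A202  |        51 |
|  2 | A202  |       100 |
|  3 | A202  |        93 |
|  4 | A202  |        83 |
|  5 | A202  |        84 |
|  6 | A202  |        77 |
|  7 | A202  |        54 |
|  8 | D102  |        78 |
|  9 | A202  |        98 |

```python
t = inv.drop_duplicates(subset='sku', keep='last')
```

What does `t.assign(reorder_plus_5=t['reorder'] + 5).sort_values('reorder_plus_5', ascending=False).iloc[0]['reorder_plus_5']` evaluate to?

drop duplicate sku (keep=last):
    sku  reorder
8  D102       78
9  A202       98
add column reorder_plus_5 = t['reorder'] + 5:
    sku  reorder  reorder_plus_5
8  D102       78              83
9  A202       98             103
sort by reorder_plus_5 descending:
    sku  reorder  reorder_plus_5
9  A202       98             103
8  D102       78              83
Hence 103.

103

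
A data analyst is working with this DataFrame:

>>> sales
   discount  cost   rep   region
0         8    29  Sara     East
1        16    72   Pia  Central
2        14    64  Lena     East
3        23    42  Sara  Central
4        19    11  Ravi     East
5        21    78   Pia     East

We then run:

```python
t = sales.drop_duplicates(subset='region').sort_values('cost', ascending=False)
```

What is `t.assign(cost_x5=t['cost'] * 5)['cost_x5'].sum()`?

505

drop duplicate region (keep=first):
   discount  cost   rep   region
0         8    29  Sara     East
1        16    72   Pia  Central
sort by cost descending:
   discount  cost   rep   region
1        16    72   Pia  Central
0         8    29  Sara     East
add column cost_x5 = t['cost'] * 5:
   discount  cost   rep   region  cost_x5
1        16    72   Pia  Central      360
0         8    29  Sara     East      145
Reading off the sum of column 'cost_x5', we get 505.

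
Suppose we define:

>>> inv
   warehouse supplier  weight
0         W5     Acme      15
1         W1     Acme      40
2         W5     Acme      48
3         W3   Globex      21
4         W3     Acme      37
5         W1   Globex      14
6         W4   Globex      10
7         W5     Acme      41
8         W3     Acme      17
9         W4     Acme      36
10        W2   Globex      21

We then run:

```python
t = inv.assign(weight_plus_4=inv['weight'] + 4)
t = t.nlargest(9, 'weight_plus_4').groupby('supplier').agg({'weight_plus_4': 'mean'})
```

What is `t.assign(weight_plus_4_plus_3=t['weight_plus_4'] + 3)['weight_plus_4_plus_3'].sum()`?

add column weight_plus_4 = inv['weight'] + 4:
   warehouse supplier  weight  weight_plus_4
0         W5     Acme      15             19
1         W1     Acme      40             44
2         W5     Acme      48             52
3         W3   Globex      21             25
4         W3     Acme      37             41
5         W1   Globex      14             18
6         W4   Globex      10             14
7         W5     Acme      41             45
8         W3     Acme      17             21
9         W4     Acme      36             40
10        W2   Globex      21             25
take 9 rows with largest weight_plus_4:
   warehouse supplier  weight  weight_plus_4
2         W5     Acme      48             52
7         W5     Acme      41             45
1         W1     Acme      40             44
4         W3     Acme      37             41
9         W4     Acme      36             40
3         W3   Globex      21             25
10        W2   Globex      21             25
8         W3     Acme      17             21
0         W5     Acme      15             19
group by supplier, mean of weight_plus_4:
          weight_plus_4
supplier               
Acme          37.428571
Globex        25.000000
add column weight_plus_4_plus_3 = t['weight_plus_4'] + 3:
          weight_plus_4  weight_plus_4_plus_3
supplier                                     
Acme          37.428571             40.428571
Globex        25.000000             28.000000
The sum of column 'weight_plus_4_plus_3' is 68.4285714286.

68.4285714286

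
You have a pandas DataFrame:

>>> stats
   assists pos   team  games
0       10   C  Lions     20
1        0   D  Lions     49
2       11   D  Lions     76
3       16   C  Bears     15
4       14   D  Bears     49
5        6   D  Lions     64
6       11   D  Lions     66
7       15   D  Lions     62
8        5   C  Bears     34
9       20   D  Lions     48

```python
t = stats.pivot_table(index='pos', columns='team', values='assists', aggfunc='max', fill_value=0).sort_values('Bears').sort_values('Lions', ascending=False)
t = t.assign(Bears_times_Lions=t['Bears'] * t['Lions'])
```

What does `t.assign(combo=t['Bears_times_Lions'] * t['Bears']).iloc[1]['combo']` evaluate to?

pivot: rows=pos, cols=team, max(assists):
team  Bears  Lions
pos               
C        16     10
D        14     20
sort by Bears:
team  Bears  Lions
pos               
D        14     20
C        16     10
sort by Lions descending:
team  Bears  Lions
pos               
D        14     20
C        16     10
add column Bears_times_Lions = t['Bears'] * t['Lions']:
team  Bears  Lions  Bears_times_Lions
pos                                  
D        14     20                280
C        16     10                160
add column combo = t['Bears_times_Lions'] * t['Bears']:
team  Bears  Lions  Bears_times_Lions  combo
pos                                         
D        14     20                280   3920
C        16     10                160   2560
Taking the value at position 1, column 'combo' gives 2560.

2560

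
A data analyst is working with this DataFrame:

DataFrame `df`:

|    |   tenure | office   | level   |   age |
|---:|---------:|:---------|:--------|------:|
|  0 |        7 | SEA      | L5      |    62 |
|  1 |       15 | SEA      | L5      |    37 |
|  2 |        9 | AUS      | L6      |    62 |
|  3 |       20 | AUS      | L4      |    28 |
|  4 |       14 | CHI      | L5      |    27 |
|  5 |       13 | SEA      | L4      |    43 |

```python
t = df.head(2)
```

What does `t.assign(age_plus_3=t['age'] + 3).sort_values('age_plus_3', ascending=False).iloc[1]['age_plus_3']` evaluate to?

40

take first 2 rows:
   tenure office level  age
0       7    SEA    L5   62
1      15    SEA    L5   37
add column age_plus_3 = t['age'] + 3:
   tenure office level  age  age_plus_3
0       7    SEA    L5   62          65
1      15    SEA    L5   37          40
sort by age_plus_3 descending:
   tenure office level  age  age_plus_3
0       7    SEA    L5   62          65
1      15    SEA    L5   37          40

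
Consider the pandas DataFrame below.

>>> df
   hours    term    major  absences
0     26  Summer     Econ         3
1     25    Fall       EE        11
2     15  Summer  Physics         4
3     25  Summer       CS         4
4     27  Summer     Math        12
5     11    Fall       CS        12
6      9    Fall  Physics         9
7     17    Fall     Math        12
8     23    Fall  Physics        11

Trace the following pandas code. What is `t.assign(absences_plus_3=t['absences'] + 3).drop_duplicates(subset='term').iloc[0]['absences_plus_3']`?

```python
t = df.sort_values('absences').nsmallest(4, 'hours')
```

sort by absences:
   hours    term    major  absences
0     26  Summer     Econ         3
2     15  Summer  Physics         4
3     25  Summer       CS         4
6      9    Fall  Physics         9
1     25    Fall       EE        11
8     23    Fall  Physics        11
4     27  Summer     Math        12
5     11    Fall       CS        12
7     17    Fall     Math        12
take 4 rows with smallest hours:
   hours    term    major  absences
6      9    Fall  Physics         9
5     11    Fall       CS        12
2     15  Summer  Physics         4
7     17    Fall     Math        12
add column absences_plus_3 = t['absences'] + 3:
   hours    term    major  absences  absences_plus_3
6      9    Fall  Physics         9               12
5     11    Fall       CS        12               15
2     15  Summer  Physics         4                7
7     17    Fall     Math        12               15
drop duplicate term (keep=first):
   hours    term    major  absences  absences_plus_3
6      9    Fall  Physics         9               12
2     15  Summer  Physics         4                7

12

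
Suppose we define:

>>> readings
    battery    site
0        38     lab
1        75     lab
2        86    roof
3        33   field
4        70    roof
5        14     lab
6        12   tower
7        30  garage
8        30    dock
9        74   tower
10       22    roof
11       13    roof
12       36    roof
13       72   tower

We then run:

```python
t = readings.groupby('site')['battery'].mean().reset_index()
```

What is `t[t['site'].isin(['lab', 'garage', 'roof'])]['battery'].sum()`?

117.733333333

group by site, mean of battery:
site
dock      30.000000
field     33.000000
garage    30.000000
lab       42.333333
roof      45.400000
tower     52.666667
Name: battery, dtype: float64
reset_index():
     site    battery
0    dock  30.000000
1   field  33.000000
2  garage  30.000000
3     lab  42.333333
4    roof  45.400000
5   tower  52.666667
filter rows where site in ['lab', 'garage', 'roof']:
     site    battery
2  garage  30.000000
3     lab  42.333333
4    roof  45.400000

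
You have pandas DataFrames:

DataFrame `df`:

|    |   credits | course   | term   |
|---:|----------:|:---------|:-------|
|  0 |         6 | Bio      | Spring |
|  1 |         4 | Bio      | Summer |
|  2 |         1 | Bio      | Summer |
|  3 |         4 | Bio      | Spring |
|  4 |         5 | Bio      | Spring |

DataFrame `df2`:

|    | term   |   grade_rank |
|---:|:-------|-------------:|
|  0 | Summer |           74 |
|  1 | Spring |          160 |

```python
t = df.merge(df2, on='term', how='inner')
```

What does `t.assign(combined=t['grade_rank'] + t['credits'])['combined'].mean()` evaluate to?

merge on 'term' (how='inner') → 5 rows:
   credits course    term  grade_rank
0        6    Bio  Spring         160
1        4    Bio  Summer          74
2        1    Bio  Summer          74
3        4    Bio  Spring         160
4        5    Bio  Spring         160
add column combined = t['grade_rank'] + t['credits']:
   credits course    term  grade_rank  combined
0        6    Bio  Spring         160       166
1        4    Bio  Summer          74        78
2        1    Bio  Summer          74        75
3        4    Bio  Spring         160       164
4        5    Bio  Spring         160       165
So mean() = 129.6.

129.6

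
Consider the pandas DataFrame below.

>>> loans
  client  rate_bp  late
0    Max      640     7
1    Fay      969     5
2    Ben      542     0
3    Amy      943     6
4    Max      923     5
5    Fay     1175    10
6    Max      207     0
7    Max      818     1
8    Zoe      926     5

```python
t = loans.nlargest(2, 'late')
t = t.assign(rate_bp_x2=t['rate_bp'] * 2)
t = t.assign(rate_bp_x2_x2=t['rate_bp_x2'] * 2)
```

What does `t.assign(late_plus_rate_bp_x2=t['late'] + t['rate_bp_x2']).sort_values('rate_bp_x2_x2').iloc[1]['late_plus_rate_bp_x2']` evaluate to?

2360

take 2 rows with largest late:
  client  rate_bp  late
5    Fay     1175    10
0    Max      640     7
add column rate_bp_x2 = t['rate_bp'] * 2:
  client  rate_bp  late  rate_bp_x2
5    Fay     1175    10        2350
0    Max      640     7        1280
add column rate_bp_x2_x2 = t['rate_bp_x2'] * 2:
  client  rate_bp  late  rate_bp_x2  rate_bp_x2_x2
5    Fay     1175    10        2350           4700
0    Max      640     7        1280           2560
add column late_plus_rate_bp_x2 = t['late'] + t['rate_bp_x2']:
  client  rate_bp  late  rate_bp_x2  rate_bp_x2_x2  late_plus_rate_bp_x2
5    Fay     1175    10        2350           4700                  2360
0    Max      640     7        1280           2560                  1287
sort by rate_bp_x2_x2:
  client  rate_bp  late  rate_bp_x2  rate_bp_x2_x2  late_plus_rate_bp_x2
0    Max      640     7        1280           2560                  1287
5    Fay     1175    10        2350           4700                  2360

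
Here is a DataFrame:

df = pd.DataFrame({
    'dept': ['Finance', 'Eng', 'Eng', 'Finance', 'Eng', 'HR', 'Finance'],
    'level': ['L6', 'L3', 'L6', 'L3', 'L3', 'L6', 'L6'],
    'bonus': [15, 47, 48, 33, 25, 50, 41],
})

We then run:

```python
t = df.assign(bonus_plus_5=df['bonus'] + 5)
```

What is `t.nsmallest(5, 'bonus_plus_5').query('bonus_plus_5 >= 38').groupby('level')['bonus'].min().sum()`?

74

add column bonus_plus_5 = df['bonus'] + 5:
      dept level  bonus  bonus_plus_5
0  Finance    L6     15            20
1      Eng    L3     47            52
2      Eng    L6     48            53
3  Finance    L3     33            38
4      Eng    L3     25            30
5       HR    L6     50            55
6  Finance    L6     41            46
take 5 rows with smallest bonus_plus_5:
      dept level  bonus  bonus_plus_5
0  Finance    L6     15            20
4      Eng    L3     25            30
3  Finance    L3     33            38
6  Finance    L6     41            46
1      Eng    L3     47            52
filter rows where bonus_plus_5 >= 38:
      dept level  bonus  bonus_plus_5
3  Finance    L3     33            38
6  Finance    L6     41            46
1      Eng    L3     47            52
group by level, min of bonus:
level
L3    33
L6    41
Name: bonus, dtype: int64
Finally, sum of the resulting series = 74.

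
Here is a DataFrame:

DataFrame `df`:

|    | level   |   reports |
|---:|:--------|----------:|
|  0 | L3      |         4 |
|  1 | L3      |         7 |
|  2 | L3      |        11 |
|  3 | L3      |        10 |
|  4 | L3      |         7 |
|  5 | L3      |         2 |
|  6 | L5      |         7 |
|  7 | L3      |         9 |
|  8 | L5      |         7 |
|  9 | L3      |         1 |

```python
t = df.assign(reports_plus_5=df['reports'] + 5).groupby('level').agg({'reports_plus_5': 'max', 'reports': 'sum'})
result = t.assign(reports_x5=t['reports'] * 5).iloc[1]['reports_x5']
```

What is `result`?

70

add column reports_plus_5 = df['reports'] + 5:
  level  reports  reports_plus_5
0    L3        4               9
1    L3        7              12
2    L3       11              16
3    L3       10              15
4    L3        7              12
5    L3        2               7
6    L5        7              12
7    L3        9              14
8    L5        7              12
9    L3        1               6
group by level: max(reports_plus_5), sum(reports):
       reports_plus_5  reports
level                         
L3                 16       51
L5                 12       14
add column reports_x5 = t['reports'] * 5:
       reports_plus_5  reports  reports_x5
level                                     
L3                 16       51         255
L5                 12       14          70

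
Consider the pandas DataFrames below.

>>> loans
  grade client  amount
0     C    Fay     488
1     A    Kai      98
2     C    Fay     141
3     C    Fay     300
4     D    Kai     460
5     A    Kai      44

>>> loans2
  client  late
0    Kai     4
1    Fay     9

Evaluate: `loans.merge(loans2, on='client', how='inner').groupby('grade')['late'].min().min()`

merge on 'client' (how='inner') → 6 rows:
  grade client  amount  late
0     C    Fay     488     9
1     A    Kai      98     4
2     C    Fay     141     9
3     C    Fay     300     9
4     D    Kai     460     4
5     A    Kai      44     4
group by grade, min of late:
grade
A    4
C    9
D    4
Name: late, dtype: int64

4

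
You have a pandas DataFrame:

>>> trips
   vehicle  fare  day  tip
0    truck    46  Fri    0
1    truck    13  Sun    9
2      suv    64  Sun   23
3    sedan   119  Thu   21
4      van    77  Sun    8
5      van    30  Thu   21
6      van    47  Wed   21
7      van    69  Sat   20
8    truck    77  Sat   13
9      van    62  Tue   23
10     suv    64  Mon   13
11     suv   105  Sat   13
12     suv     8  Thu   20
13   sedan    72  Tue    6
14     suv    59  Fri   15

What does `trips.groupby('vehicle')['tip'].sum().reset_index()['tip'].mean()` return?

group by vehicle, sum of tip:
vehicle
sedan    27
suv      84
truck    22
van      93
Name: tip, dtype: int64
reset_index():
  vehicle  tip
0   sedan   27
1     suv   84
2   truck   22
3     van   93
Then the mean of column 'tip': 56.5

56.5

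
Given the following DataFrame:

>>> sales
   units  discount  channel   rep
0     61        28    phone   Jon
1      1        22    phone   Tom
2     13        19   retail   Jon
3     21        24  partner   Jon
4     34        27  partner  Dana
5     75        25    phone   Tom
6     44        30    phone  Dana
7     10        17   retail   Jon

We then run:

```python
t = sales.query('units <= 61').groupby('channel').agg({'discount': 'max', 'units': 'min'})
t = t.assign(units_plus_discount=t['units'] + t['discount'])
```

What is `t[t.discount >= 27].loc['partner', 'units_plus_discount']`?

48

filter rows where units <= 61:
   units  discount  channel   rep
0     61        28    phone   Jon
1      1        22    phone   Tom
2     13        19   retail   Jon
3     21        24  partner   Jon
4     34        27  partner  Dana
6     44        30    phone  Dana
7     10        17   retail   Jon
group by channel: max(discount), min(units):
         discount  units
channel                 
partner        27     21
phone          30      1
retail         19     10
add column units_plus_discount = t['units'] + t['discount']:
         discount  units  units_plus_discount
channel                                      
partner        27     21                   48
phone          30      1                   31
retail         19     10                   29
filter rows where discount >= 27:
         discount  units  units_plus_discount
channel                                      
partner        27     21                   48
phone          30      1                   31
Hence 48.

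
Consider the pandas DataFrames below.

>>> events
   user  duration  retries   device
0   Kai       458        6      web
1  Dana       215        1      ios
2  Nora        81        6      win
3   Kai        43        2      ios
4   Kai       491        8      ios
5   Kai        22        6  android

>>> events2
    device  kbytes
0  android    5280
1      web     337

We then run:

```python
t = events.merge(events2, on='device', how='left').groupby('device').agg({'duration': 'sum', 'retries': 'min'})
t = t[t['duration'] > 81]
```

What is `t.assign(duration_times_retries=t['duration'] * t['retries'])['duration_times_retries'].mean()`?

merge on 'device' (how='left') → 6 rows:
   user  duration  retries   device  kbytes
0   Kai       458        6      web   337.0
1  Dana       215        1      ios     NaN
2  Nora        81        6      win     NaN
3   Kai        43        2      ios     NaN
4   Kai       491        8      ios     NaN
5   Kai        22        6  android  5280.0
group by device: sum(duration), min(retries):
         duration  retries
device                    
android        22        6
ios           749        1
web           458        6
win            81        6
filter rows where duration > 81:
        duration  retries
device                   
ios          749        1
web          458        6
add column duration_times_retries = t['duration'] * t['retries']:
        duration  retries  duration_times_retries
device                                           
ios          749        1                     749
web          458        6                    2748
Hence 1748.5.

1748.5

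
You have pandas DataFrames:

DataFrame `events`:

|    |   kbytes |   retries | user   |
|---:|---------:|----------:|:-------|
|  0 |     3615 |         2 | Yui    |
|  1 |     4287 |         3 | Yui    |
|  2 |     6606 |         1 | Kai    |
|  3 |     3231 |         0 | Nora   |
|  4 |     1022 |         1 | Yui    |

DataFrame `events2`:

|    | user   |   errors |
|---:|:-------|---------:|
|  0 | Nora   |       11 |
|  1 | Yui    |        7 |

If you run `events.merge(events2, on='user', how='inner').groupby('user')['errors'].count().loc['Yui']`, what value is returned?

3

merge on 'user' (how='inner') → 4 rows:
   kbytes  retries  user  errors
0    3615        2   Yui       7
1    4287        3   Yui       7
2    3231        0  Nora      11
3    1022        1   Yui       7
group by user, count of errors:
user
Nora    1
Yui     3
Name: errors, dtype: int64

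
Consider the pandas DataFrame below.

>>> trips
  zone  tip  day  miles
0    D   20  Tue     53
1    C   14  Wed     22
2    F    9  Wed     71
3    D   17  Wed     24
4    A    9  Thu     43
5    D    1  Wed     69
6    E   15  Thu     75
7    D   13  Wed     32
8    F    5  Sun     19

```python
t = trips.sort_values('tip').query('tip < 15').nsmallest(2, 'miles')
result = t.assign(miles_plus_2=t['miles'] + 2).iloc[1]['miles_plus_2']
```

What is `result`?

sort by tip:
  zone  tip  day  miles
5    D    1  Wed     69
8    F    5  Sun     19
2    F    9  Wed     71
4    A    9  Thu     43
7    D   13  Wed     32
1    C   14  Wed     22
6    E   15  Thu     75
3    D   17  Wed     24
0    D   20  Tue     53
filter rows where tip < 15:
  zone  tip  day  miles
5    D    1  Wed     69
8    F    5  Sun     19
2    F    9  Wed     71
4    A    9  Thu     43
7    D   13  Wed     32
1    C   14  Wed     22
take 2 rows with smallest miles:
  zone  tip  day  miles
8    F    5  Sun     19
1    C   14  Wed     22
add column miles_plus_2 = t['miles'] + 2:
  zone  tip  day  miles  miles_plus_2
8    F    5  Sun     19            21
1    C   14  Wed     22            24

24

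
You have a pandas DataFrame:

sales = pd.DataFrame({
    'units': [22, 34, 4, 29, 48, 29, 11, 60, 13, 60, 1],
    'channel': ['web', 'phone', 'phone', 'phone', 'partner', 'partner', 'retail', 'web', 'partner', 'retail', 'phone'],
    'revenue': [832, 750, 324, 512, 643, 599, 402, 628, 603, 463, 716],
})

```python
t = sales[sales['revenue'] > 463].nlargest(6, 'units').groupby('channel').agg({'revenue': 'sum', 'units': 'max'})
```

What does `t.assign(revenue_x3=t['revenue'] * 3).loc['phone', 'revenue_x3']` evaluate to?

3786

filter rows where revenue > 463:
    units  channel  revenue
0      22      web      832
1      34    phone      750
3      29    phone      512
4      48  partner      643
5      29  partner      599
7      60      web      628
8      13  partner      603
10      1    phone      716
take 6 rows with largest units:
   units  channel  revenue
7     60      web      628
4     48  partner      643
1     34    phone      750
3     29    phone      512
5     29  partner      599
0     22      web      832
group by channel: sum(revenue), max(units):
         revenue  units
channel                
partner     1242     48
phone       1262     34
web         1460     60
add column revenue_x3 = t['revenue'] * 3:
         revenue  units  revenue_x3
channel                            
partner     1242     48        3726
phone       1262     34        3786
web         1460     60        4380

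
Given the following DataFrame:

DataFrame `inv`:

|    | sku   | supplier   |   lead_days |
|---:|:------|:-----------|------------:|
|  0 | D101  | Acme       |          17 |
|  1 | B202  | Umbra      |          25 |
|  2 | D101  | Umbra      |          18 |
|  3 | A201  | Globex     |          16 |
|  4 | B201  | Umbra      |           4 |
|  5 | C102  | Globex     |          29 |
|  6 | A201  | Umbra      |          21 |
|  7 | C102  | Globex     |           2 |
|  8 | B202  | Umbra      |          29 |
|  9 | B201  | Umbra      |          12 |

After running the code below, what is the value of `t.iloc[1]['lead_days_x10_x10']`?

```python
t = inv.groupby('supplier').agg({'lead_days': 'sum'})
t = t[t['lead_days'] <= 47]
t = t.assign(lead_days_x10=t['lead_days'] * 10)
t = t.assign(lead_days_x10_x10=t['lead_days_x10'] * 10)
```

group by supplier, sum of lead_days:
          lead_days
supplier           
Acme             17
Globex           47
Umbra           109
filter rows where lead_days <= 47:
          lead_days
supplier           
Acme             17
Globex           47
add column lead_days_x10 = t['lead_days'] * 10:
          lead_days  lead_days_x10
supplier                          
Acme             17            170
Globex           47            470
add column lead_days_x10_x10 = t['lead_days_x10'] * 10:
          lead_days  lead_days_x10  lead_days_x10_x10
supplier                                             
Acme             17            170               1700
Globex           47            470               4700

4700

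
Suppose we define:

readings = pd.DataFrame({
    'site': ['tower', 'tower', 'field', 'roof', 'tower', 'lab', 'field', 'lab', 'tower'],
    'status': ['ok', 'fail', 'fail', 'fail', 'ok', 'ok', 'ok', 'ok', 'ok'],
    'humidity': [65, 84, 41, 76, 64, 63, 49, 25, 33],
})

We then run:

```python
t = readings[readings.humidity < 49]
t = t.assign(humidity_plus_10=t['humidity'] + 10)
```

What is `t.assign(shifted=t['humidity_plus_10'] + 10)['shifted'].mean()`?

filter rows where humidity < 49:
    site status  humidity
2  field   fail        41
7    lab     ok        25
8  tower     ok        33
add column humidity_plus_10 = t['humidity'] + 10:
    site status  humidity  humidity_plus_10
2  field   fail        41                51
7    lab     ok        25                35
8  tower     ok        33                43
add column shifted = t['humidity_plus_10'] + 10:
    site status  humidity  humidity_plus_10  shifted
2  field   fail        41                51       61
7    lab     ok        25                35       45
8  tower     ok        33                43       53
Finally, mean of column 'shifted' = 53.0.

53.0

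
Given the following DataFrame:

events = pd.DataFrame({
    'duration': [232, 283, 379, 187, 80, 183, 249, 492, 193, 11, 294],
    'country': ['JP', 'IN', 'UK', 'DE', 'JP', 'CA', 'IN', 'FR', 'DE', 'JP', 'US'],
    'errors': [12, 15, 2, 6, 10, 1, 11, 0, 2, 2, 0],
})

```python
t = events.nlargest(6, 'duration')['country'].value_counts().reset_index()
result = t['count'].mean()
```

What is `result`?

1.2

take 6 rows with largest duration:
    duration country  errors
7        492      FR       0
2        379      UK       2
10       294      US       0
1        283      IN      15
6        249      IN      11
0        232      JP      12
value_counts of country:
country
IN    2
FR    1
UK    1
US    1
JP    1
Name: count, dtype: int64
reset_index():
  country  count
0      IN      2
1      FR      1
2      UK      1
3      US      1
4      JP      1
Taking the mean of column 'count' gives 1.2.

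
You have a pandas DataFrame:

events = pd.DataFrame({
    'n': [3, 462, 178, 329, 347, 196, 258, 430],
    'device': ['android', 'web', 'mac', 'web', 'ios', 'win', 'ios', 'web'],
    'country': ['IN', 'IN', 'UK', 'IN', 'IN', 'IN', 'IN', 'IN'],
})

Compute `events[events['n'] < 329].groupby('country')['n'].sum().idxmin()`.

filter rows where n < 329:
     n   device country
0    3  android      IN
2  178      mac      UK
5  196      win      IN
6  258      ios      IN
group by country, sum of n:
country
IN    457
UK    178
Name: n, dtype: int64
Taking the label with the smallest value gives UK.

UK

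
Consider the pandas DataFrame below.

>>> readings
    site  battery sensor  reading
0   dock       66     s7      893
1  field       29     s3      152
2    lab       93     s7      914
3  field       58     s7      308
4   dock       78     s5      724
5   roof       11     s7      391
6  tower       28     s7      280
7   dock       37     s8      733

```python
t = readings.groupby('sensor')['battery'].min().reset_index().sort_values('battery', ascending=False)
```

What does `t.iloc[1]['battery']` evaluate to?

group by sensor, min of battery:
sensor
s3    29
s5    78
s7    11
s8    37
Name: battery, dtype: int64
reset_index():
  sensor  battery
0     s3       29
1     s5       78
2     s7       11
3     s8       37
sort by battery descending:
  sensor  battery
1     s5       78
3     s8       37
0     s3       29
2     s7       11
Hence 37.

37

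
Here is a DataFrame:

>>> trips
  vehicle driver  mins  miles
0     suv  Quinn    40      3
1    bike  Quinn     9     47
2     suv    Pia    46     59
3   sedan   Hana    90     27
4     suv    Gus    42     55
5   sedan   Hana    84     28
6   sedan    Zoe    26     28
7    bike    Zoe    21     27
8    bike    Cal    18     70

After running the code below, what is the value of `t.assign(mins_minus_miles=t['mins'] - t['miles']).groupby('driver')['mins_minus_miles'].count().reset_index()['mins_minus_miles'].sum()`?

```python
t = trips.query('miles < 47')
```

5

filter rows where miles < 47:
  vehicle driver  mins  miles
0     suv  Quinn    40      3
3   sedan   Hana    90     27
5   sedan   Hana    84     28
6   sedan    Zoe    26     28
7    bike    Zoe    21     27
add column mins_minus_miles = t['mins'] - t['miles']:
  vehicle driver  mins  miles  mins_minus_miles
0     suv  Quinn    40      3                37
3   sedan   Hana    90     27                63
5   sedan   Hana    84     28                56
6   sedan    Zoe    26     28                -2
7    bike    Zoe    21     27                -6
group by driver, count of mins_minus_miles:
driver
Hana     2
Quinn    1
Zoe      2
Name: mins_minus_miles, dtype: int64
reset_index():
  driver  mins_minus_miles
0   Hana                 2
1  Quinn                 1
2    Zoe                 2
Taking the sum of column 'mins_minus_miles' gives 5.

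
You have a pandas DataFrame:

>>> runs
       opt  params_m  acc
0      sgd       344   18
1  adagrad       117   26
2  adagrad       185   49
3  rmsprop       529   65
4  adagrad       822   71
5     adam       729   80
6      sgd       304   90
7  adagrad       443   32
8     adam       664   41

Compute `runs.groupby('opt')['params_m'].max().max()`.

group by opt, max of params_m:
opt
adagrad    822
adam       729
rmsprop    529
sgd        344
Name: params_m, dtype: int64

822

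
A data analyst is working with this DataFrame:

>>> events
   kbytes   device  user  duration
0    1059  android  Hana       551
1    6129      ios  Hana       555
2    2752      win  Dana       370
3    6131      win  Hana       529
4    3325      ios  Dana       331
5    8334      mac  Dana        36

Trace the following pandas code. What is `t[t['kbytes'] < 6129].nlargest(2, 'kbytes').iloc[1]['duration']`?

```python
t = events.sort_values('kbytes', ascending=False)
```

sort by kbytes descending:
   kbytes   device  user  duration
5    8334      mac  Dana        36
3    6131      win  Hana       529
1    6129      ios  Hana       555
4    3325      ios  Dana       331
2    2752      win  Dana       370
0    1059  android  Hana       551
filter rows where kbytes < 6129:
   kbytes   device  user  duration
4    3325      ios  Dana       331
2    2752      win  Dana       370
0    1059  android  Hana       551
take 2 rows with largest kbytes:
   kbytes device  user  duration
4    3325    ios  Dana       331
2    2752    win  Dana       370
value at position 1, column 'duration' → 370

370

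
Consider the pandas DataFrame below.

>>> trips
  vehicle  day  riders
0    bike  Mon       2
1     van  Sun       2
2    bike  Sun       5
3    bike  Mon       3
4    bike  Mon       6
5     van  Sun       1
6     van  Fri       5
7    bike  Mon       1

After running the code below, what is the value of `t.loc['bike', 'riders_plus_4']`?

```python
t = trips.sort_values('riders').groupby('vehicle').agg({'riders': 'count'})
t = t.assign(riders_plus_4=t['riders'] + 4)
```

9

sort by riders:
  vehicle  day  riders
5     van  Sun       1
7    bike  Mon       1
0    bike  Mon       2
1     van  Sun       2
3    bike  Mon       3
2    bike  Sun       5
6     van  Fri       5
4    bike  Mon       6
group by vehicle, count of riders:
         riders
vehicle        
bike          5
van           3
add column riders_plus_4 = t['riders'] + 4:
         riders  riders_plus_4
vehicle                       
bike          5              9
van           3              7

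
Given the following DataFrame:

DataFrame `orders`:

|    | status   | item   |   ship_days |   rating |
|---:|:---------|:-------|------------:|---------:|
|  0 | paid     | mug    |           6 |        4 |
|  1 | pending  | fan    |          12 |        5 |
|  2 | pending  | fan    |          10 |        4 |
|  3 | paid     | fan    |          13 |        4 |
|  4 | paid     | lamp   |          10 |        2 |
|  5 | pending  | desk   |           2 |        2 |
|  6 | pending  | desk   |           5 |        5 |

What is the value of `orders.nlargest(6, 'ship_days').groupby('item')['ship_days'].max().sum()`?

34

take 6 rows with largest ship_days:
    status  item  ship_days  rating
3     paid   fan         13       4
1  pending   fan         12       5
2  pending   fan         10       4
4     paid  lamp         10       2
0     paid   mug          6       4
6  pending  desk          5       5
group by item, max of ship_days:
item
desk     5
fan     13
lamp    10
mug      6
Name: ship_days, dtype: int64
The sum of the resulting series is 34.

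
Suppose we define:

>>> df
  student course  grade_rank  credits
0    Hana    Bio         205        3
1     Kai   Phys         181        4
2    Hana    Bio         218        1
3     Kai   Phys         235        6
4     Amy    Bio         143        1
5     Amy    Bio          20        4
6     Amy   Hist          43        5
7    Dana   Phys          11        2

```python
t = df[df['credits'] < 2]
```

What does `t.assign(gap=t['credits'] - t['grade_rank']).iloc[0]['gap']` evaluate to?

filter rows where credits < 2:
  student course  grade_rank  credits
2    Hana    Bio         218        1
4     Amy    Bio         143        1
add column gap = t['credits'] - t['grade_rank']:
  student course  grade_rank  credits  gap
2    Hana    Bio         218        1 -217
4     Amy    Bio         143        1 -142
Taking the value at position 0, column 'gap' gives -217.

-217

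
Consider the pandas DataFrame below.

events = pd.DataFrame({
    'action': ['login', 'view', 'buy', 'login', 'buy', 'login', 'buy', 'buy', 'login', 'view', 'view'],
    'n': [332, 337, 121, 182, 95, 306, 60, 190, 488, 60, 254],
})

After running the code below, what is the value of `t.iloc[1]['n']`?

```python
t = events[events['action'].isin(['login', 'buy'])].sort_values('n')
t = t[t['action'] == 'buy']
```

95

filter rows where action in ['login', 'buy']:
  action    n
0  login  332
2    buy  121
3  login  182
4    buy   95
5  login  306
6    buy   60
7    buy  190
8  login  488
sort by n:
  action    n
6    buy   60
4    buy   95
2    buy  121
3  login  182
7    buy  190
5  login  306
0  login  332
8  login  488
filter rows where action == 'buy':
  action    n
6    buy   60
4    buy   95
2    buy  121
7    buy  190
Finally, value at position 1, column 'n' = 95.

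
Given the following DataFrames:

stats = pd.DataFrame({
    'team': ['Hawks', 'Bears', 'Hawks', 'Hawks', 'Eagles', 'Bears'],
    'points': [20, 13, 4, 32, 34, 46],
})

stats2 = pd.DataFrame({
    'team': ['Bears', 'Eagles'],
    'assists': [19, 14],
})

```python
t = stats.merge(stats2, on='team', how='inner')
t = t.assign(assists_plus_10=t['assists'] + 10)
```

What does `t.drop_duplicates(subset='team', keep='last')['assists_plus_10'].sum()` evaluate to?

merge on 'team' (how='inner') → 3 rows:
     team  points  assists
0   Bears      13       19
1  Eagles      34       14
2   Bears      46       19
add column assists_plus_10 = t['assists'] + 10:
     team  points  assists  assists_plus_10
0   Bears      13       19               29
1  Eagles      34       14               24
2   Bears      46       19               29
drop duplicate team (keep=last):
     team  points  assists  assists_plus_10
1  Eagles      34       14               24
2   Bears      46       19               29

53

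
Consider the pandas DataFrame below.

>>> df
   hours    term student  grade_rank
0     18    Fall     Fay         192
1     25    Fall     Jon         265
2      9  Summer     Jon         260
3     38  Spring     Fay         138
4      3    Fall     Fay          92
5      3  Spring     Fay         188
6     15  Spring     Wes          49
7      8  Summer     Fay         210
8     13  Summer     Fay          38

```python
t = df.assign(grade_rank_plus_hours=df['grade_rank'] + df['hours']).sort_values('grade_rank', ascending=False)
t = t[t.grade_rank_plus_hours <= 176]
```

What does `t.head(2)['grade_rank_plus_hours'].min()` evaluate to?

add column grade_rank_plus_hours = df['grade_rank'] + df['hours']:
   hours    term student  grade_rank  grade_rank_plus_hours
0     18    Fall     Fay         192                    210
1     25    Fall     Jon         265                    290
2      9  Summer     Jon         260                    269
3     38  Spring     Fay         138                    176
4      3    Fall     Fay          92                     95
5      3  Spring     Fay         188                    191
6     15  Spring     Wes          49                     64
7      8  Summer     Fay         210                    218
8     13  Summer     Fay          38                     51
sort by grade_rank descending:
   hours    term student  grade_rank  grade_rank_plus_hours
1     25    Fall     Jon         265                    290
2      9  Summer     Jon         260                    269
7      8  Summer     Fay         210                    218
0     18    Fall     Fay         192                    210
5      3  Spring     Fay         188                    191
3     38  Spring     Fay         138                    176
4      3    Fall     Fay          92                     95
6     15  Spring     Wes          49                     64
8     13  Summer     Fay          38                     51
filter rows where grade_rank_plus_hours <= 176:
   hours    term student  grade_rank  grade_rank_plus_hours
3     38  Spring     Fay         138                    176
4      3    Fall     Fay          92                     95
6     15  Spring     Wes          49                     64
8     13  Summer     Fay          38                     51
take first 2 rows:
   hours    term student  grade_rank  grade_rank_plus_hours
3     38  Spring     Fay         138                    176
4      3    Fall     Fay          92                     95

95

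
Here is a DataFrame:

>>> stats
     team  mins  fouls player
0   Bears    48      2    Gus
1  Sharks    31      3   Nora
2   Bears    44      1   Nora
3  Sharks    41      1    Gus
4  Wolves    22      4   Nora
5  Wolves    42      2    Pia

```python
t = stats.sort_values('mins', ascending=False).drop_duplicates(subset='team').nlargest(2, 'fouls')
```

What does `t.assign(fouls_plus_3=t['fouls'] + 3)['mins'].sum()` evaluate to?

sort by mins descending:
     team  mins  fouls player
0   Bears    48      2    Gus
2   Bears    44      1   Nora
5  Wolves    42      2    Pia
3  Sharks    41      1    Gus
1  Sharks    31      3   Nora
4  Wolves    22      4   Nora
drop duplicate team (keep=first):
     team  mins  fouls player
0   Bears    48      2    Gus
5  Wolves    42      2    Pia
3  Sharks    41      1    Gus
take 2 rows with largest fouls:
     team  mins  fouls player
0   Bears    48      2    Gus
5  Wolves    42      2    Pia
add column fouls_plus_3 = t['fouls'] + 3:
     team  mins  fouls player  fouls_plus_3
0   Bears    48      2    Gus             5
5  Wolves    42      2    Pia             5
So sum() = 90.

90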